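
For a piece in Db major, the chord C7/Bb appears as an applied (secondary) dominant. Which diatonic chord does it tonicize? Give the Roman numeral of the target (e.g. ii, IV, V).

iii

The chord is a dominant seventh chord on C.
A dominant resolves down a perfect fifth: C → F. In Db major, F is scale degree 3, i.e. iii.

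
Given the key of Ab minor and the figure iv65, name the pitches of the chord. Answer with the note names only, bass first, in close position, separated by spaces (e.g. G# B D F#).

Fb Ab Cb Db

The numeral's case and figure indicate a minor seventh chord. In Ab minor its root, the fourth degree, is Db.
Stacking thirds from Db gives Db-Fb-Ab-Cb.
With the 65 figure the chord is in first inversion; from the bass Fb upward in close position it reads Fb-Ab-Cb-Db.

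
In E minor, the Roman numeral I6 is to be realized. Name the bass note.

I in E minor has root E; the chord is E-G#-B.
The figure 6 means first inversion — the third is in the bass.

G#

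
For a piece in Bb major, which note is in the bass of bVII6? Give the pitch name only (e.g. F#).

C

bVII in Bb major has root Ab; the chord is Ab-C-Eb.
The figure 6 means first inversion — the third is in the bass.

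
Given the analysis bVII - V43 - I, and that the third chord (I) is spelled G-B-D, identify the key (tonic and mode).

The anchor chord is a major triad on G, labeled I.
If G is scale degree 1 and the mode makes that degree carry a major triad, the tonic is G and the mode is major.

G major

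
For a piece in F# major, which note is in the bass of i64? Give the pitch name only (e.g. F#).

i in F# major has root F#; the chord is F#-A-C#.
The figure 64 means second inversion — the fifth is in the bass.

C#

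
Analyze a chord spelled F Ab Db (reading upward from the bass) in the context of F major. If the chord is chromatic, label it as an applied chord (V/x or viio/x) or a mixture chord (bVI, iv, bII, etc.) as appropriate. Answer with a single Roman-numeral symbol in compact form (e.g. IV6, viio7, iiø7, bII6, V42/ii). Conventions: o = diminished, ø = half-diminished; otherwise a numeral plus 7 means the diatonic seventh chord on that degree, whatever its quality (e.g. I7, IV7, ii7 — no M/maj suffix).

bVI6

Stacked in thirds the chord is Db-F-Ab: a major triad on Db.
Db is the lowered sixth degree of F major (diatonic 6 would be D). This is a major triad on the lowered sixth degree, borrowed from the parallel minor.
With F in the bass the chord is in first inversion, so the figured bass is 6.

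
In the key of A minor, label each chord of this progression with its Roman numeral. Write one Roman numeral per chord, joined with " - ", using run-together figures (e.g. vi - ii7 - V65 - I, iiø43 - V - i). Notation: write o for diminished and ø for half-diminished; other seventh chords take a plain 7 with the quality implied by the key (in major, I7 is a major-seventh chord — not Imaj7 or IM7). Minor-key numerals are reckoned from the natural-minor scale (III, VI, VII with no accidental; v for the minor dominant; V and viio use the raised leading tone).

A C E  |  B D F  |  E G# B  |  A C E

i - iio - V - i

A-C-E: root A is the tonic; minor triad there is i.
B-D-F: diminished triad on B = scale degree 2 → iio.
E-G#-B: major triad on E = scale degree 5 → V.
A-C-E has root A, degree 1 in A minor, so i.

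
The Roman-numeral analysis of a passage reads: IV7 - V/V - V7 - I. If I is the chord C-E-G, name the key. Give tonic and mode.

The anchor chord is a major triad on C, labeled I.
If C is scale degree 1 and the mode makes that degree carry a major triad, the tonic is C and the mode is major.

C major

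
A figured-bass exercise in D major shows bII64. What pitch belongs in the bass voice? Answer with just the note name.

bII in D major has root Eb; the chord is Eb-G-Bb.
The figure 64 means second inversion — the fifth is in the bass.

Bb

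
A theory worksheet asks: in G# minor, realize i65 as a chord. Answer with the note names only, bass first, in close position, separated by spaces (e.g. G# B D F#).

B D# F# G#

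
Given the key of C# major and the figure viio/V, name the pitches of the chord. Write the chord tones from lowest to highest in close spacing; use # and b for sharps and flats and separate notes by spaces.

The slash marks an applied leading-tone chord: viio of V. In C# major, V is G#, so the leading tone to it is F##, a half step below.
Building a diminished triad on F## gives F##-A#-C#.

F## A# C#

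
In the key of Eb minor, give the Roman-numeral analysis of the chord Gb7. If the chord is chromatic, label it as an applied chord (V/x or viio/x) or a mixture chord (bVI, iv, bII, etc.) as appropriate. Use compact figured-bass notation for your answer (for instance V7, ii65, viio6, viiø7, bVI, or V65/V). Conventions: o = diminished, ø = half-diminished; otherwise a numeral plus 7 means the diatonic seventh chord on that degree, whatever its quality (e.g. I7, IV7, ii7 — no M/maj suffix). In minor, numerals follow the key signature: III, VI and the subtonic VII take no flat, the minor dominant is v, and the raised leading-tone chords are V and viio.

Stacked in thirds the chord is Gb-Bb-Db-Fb: a dominant seventh chord on Gb.
Gb is not a diatonic chord root with this quality in Eb minor, but it lies a perfect fifth above Cb (VI), so the chord functions as an applied dominant of VI.

V7/VI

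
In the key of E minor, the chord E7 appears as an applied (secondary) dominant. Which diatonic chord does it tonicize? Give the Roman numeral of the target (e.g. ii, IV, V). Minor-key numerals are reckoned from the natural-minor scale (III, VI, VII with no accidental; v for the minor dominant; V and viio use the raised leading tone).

iv

The chord is a dominant seventh chord on E.
A dominant resolves down a perfect fifth: E → A. In E minor, A is scale degree 4, i.e. iv.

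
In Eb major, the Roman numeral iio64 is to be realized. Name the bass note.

iio in Eb major has root F; the chord is F-Ab-Cb.
The figure 64 means second inversion — the fifth is in the bass.

Cb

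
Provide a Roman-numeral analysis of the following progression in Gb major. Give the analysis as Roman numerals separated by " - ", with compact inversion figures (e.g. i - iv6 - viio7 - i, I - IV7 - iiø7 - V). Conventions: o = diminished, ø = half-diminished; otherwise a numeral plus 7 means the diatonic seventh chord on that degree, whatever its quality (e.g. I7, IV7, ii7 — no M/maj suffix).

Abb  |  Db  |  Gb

bII - V - I

Abb: major triad on Abb — chromatic; Abb is the lowered second degree, so this is the Neapolitan chord, bII.
Db: root Db is the dominant; major triad there is V.
Gb: major triad on Gb = scale degree 1 → I.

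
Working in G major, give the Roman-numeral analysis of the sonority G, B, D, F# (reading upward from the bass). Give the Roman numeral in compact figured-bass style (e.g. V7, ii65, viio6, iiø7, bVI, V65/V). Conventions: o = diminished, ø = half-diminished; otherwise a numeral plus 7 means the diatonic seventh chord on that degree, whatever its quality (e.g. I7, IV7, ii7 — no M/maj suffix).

I7

The pitches G-B-D-F# form a major seventh chord rooted on G.
In G major, G is the tonic; the diatonic major seventh chord there is I7.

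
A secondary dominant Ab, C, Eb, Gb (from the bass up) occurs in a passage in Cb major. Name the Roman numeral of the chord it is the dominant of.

ii

The chord is a dominant seventh chord on Ab.
A dominant resolves down a perfect fifth: Ab → Db. In Cb major, Db is scale degree 2, i.e. ii.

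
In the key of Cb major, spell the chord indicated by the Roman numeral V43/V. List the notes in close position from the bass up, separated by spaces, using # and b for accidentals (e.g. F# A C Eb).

Ab Cb Db F

The slash means an applied dominant: we want the dominant of V. In Cb major, V is Gb major, and its dominant is built on Db.
Building a dominant seventh chord on Db gives Db-F-Ab-Cb.
The figured bass 43 indicates second inversion, placing the fifth (Ab) in the bass: Ab-Cb-Db-F.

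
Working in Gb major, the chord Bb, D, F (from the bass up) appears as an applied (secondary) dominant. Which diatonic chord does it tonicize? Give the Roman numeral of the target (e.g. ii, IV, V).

vi

The chord is a major triad on Bb.
A dominant resolves down a perfect fifth: Bb → Eb. In Gb major, Eb is scale degree 6, i.e. vi.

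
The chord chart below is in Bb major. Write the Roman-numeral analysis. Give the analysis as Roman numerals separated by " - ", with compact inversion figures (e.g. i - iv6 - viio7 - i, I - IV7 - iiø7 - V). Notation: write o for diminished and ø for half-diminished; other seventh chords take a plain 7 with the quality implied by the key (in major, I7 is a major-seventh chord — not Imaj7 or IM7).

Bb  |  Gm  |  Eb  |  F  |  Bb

I - vi - IV - V - I

Bb: root Bb is the tonic; major triad there is I.
Gm: root G is the submediant; minor triad there is vi.
Eb: root Eb is the subdominant; major triad there is IV.
F: major triad on F = scale degree 5 → V.
Bb: root Bb is the tonic; major triad there is I.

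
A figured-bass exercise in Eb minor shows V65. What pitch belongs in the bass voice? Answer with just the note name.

V in Eb minor has root Bb; the chord is Bb-D-F-Ab.
The figure 65 means first inversion — the third is in the bass.

D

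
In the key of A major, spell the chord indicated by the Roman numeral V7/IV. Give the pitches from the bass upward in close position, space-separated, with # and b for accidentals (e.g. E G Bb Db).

V7/IV is a secondary dominant — the dominant seventh of IV. IV in A major is D, so the applied chord's root is A, a perfect fifth above.
Building a dominant seventh chord on A gives A-C#-E-G.

A C# E G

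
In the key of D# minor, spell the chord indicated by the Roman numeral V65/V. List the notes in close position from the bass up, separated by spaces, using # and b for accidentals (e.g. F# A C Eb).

G## B# D# E#

V65/V is a secondary dominant — the dominant seventh of V. V in D# minor is A#, so the applied chord's root is E#, a perfect fifth above.
Building a dominant seventh chord on E# gives E#-G##-B#-D#.
The figured bass 65 indicates first inversion, placing the third (G##) in the bass: G##-B#-D#-E#.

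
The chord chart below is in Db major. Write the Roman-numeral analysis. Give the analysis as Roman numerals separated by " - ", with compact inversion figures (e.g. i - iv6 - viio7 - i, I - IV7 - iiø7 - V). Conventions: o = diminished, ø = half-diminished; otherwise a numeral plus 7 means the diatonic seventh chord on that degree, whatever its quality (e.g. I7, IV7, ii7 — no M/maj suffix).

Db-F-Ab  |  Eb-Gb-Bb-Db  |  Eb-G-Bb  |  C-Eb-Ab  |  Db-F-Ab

I - ii7 - V/V - V6 - I

Db-F-Ab has root Db, degree 1 in Db major, so I.
Eb-Gb-Bb-Db: minor seventh chord on Eb = scale degree 2 → ii7.
Eb-G-Bb: chromatic; Eb is V of V, so V/V.
C-Eb-Ab has root Ab, degree 5 in Db major, so V6.
Db-F-Ab: root Db is the tonic; major triad there is I.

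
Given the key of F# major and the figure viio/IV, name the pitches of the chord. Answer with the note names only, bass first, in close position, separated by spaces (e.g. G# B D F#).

A# C# E

The slash marks an applied leading-tone chord: viio of IV. In F# major, IV is B, so the leading tone to it is A#, a half step below.
Building a diminished triad on A# gives A#-C#-E.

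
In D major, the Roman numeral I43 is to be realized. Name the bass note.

I in D major has root D; the chord is D-F#-A-C#.
The figure 43 means second inversion — the fifth is in the bass.

A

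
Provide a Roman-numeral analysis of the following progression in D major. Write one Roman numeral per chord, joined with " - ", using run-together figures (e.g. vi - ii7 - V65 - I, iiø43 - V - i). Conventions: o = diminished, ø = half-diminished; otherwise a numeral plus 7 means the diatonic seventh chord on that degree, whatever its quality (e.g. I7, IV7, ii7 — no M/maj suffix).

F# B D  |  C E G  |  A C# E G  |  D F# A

F#-B-D has root B, degree 6 in D major, so vi64.
C-E-G: major triad on C — chromatic; bVII (borrowed from the parallel minor).
A-C#-E-G: dominant seventh chord on A = scale degree 5 → V7.
D-F#-A: major triad on D = scale degree 1 → I.

vi64 - bVII - V7 - I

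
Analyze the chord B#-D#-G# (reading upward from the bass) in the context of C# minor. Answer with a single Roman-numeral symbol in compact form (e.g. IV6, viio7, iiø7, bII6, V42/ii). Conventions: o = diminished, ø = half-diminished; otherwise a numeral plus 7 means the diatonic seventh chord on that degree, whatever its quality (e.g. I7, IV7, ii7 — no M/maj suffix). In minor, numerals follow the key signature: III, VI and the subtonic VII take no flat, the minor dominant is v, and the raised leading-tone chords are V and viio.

Stacked in thirds the chord is G#-B#-D#: a major triad on G#.
In C# minor, G# is the dominant; the diatonic major triad there is V.
With B# in the bass the chord is in first inversion, so the figured bass is 6.

V6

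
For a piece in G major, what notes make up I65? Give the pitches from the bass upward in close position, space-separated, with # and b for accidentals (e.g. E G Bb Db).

B D F# G

The numeral's case and figure indicate a major seventh chord. In G major its root, scale degree 1, is G.
Stacking thirds from G gives G-B-D-F#.
The figured bass 65 indicates first inversion, placing the third (B) in the bass: B-D-F#-G.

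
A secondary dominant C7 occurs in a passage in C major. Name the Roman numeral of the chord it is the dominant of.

The chord is a dominant seventh chord on C.
A dominant resolves down a perfect fifth: C → F. In C major, F is scale degree 4, i.e. IV.

IV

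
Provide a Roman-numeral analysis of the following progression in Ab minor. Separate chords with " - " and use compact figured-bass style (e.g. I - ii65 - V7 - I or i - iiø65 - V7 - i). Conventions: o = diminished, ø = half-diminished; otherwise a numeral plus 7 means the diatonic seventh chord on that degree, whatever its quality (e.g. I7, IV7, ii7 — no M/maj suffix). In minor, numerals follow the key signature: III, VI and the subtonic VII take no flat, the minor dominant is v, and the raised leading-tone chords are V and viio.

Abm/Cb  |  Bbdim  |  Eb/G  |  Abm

Abm/Cb has root Ab, degree 1 in Ab minor, so i6.
Bbdim: root Bb is the supertonic; diminished triad there is iio.
Eb/G: root Eb is the dominant; major triad there is V6.
Abm has root Ab, degree 1 in Ab minor, so i.

i6 - iio - V6 - i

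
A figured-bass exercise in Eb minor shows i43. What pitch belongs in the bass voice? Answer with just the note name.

Bb

i in Eb minor has root Eb; the chord is Eb-Gb-Bb-Db.
The figure 43 means second inversion — the fifth is in the bass.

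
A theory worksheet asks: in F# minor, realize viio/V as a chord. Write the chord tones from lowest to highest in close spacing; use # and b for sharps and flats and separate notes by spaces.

B# D# F#

The slash marks an applied leading-tone chord: viio of V. In F# minor, V is C#, so the leading tone to it is B#, a half step below.
Building a diminished triad on B# gives B#-D#-F#.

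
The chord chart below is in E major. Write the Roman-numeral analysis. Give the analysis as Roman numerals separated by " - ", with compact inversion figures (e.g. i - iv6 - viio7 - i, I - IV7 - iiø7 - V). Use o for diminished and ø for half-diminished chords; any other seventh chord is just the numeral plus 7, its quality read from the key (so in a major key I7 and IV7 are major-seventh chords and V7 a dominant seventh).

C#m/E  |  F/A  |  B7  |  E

C#m/E: minor triad on C# = scale degree 6 → vi6.
F/A is non-diatonic — a major triad on the lowered supertonic (F): the Neapolitan sixth, bII6 (third, A, in the bass — hence the 6).
B7 has root B, degree 5 in E major, so V7.
E: major triad on E = scale degree 1 → I.

vi6 - bII6 - V7 - I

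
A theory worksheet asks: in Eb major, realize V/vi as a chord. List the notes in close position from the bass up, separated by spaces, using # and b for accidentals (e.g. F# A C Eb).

The slash means an applied dominant: we want the dominant of vi. In Eb major, vi is C minor, and its dominant is built on G.
Building a major triad on G gives G-B-D.

G B D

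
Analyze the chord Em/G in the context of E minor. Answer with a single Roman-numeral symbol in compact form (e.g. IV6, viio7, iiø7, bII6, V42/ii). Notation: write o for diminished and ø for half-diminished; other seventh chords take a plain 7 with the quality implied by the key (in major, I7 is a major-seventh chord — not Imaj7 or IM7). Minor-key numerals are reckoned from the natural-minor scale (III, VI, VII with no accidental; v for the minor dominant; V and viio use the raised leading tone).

The pitches E-G-B form a minor triad rooted on E.
E is scale degree 1 in E minor, and a minor triad on that degree is written i.
With G in the bass the chord is in first inversion, so the figured bass is 6.

i6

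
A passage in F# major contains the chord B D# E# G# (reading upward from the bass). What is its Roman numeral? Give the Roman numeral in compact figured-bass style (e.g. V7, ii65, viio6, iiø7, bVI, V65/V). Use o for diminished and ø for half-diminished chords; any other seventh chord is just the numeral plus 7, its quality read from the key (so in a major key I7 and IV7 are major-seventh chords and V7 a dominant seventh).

viiø43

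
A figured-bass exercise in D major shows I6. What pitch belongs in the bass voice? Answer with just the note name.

F#

I in D major has root D; the chord is D-F#-A.
The figure 6 means first inversion — the third is in the bass.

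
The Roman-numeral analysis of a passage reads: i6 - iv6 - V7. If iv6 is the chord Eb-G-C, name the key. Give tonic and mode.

G minor

The chord Cm/Eb is a minor triad rooted on C; its label is iv6.
iv6 on C implies C is the subdominant; that puts the tonic at G, and the lowercase numeral fits minor mode.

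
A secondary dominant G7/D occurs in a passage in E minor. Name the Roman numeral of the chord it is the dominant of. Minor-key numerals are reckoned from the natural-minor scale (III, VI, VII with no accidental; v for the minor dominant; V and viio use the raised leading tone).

VI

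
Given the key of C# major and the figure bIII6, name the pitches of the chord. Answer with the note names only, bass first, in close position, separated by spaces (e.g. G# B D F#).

Scale degree 3 in C# major is E#; lowering it a half step gives E. bIII6 is a major triad on the lowered third degree, borrowed from the parallel minor.
So the chord is E-G#-B.
With the 6 figure the chord is in first inversion; from the bass G# upward in close position it reads G#-B-E.

G# B E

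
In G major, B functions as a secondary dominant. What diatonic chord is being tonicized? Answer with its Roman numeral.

vi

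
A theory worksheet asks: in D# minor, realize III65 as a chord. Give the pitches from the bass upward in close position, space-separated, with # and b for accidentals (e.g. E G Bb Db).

The numeral's case and figure indicate a major seventh chord. In D# minor its root, the third degree, is F#.
Stacking thirds from F# gives F#-A#-C#-E#.
With the 65 figure the chord is in first inversion; from the bass A# upward in close position it reads A#-C#-E#-F#.

A# C# E# F#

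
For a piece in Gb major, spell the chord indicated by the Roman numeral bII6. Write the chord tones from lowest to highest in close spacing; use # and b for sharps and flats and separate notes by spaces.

Cb Ebb Abb

bII6 is the Neapolitan sixth — a major triad on the lowered second degree, here in its customary first inversion. In Gb major that root is Abb.
So the chord is Abb-Cb-Ebb.
The figured bass 6 indicates first inversion, placing the third (Cb) in the bass: Cb-Ebb-Abb.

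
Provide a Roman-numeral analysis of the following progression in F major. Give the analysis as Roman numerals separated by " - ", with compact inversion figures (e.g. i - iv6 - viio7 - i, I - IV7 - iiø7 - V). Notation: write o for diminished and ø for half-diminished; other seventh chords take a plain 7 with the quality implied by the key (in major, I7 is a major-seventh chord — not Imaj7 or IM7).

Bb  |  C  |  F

Bb has root Bb, degree 4 in F major, so IV.
C: major triad on C = scale degree 5 → V.
F has root F, degree 1 in F major, so I.

IV - V - I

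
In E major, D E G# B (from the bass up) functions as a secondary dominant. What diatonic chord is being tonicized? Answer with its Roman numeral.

The chord is a dominant seventh chord on E.
A dominant resolves down a perfect fifth: E → A. In E major, A is scale degree 4, i.e. IV.

IV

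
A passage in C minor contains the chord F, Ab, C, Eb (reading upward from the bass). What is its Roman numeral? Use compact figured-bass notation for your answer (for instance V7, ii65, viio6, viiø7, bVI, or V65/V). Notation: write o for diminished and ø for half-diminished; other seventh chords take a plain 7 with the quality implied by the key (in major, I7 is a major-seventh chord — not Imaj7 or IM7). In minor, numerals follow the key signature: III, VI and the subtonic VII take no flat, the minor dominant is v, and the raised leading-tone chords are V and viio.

Stacked in thirds the chord is F-Ab-C-Eb: a minor seventh chord on F.
F is scale degree 4 in C minor, and a minor seventh chord on that degree is written iv7.

iv7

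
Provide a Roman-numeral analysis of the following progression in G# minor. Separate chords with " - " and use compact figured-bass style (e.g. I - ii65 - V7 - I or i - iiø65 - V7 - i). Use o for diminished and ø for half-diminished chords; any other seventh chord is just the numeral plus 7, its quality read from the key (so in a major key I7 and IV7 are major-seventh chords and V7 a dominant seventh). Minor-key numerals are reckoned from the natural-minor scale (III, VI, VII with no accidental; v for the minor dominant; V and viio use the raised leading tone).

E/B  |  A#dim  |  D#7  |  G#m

VI64 - iio - V7 - i

E/B: major triad on E = scale degree 6 → VI64.
A#dim has root A#, degree 2 in G# minor, so iio.
D#7: root D# is the dominant; dominant seventh chord there is V7.
G#m: minor triad on G# = scale degree 1 → i.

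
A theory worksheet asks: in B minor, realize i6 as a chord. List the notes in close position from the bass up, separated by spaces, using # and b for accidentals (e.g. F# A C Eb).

The numeral's case and figure indicate a minor triad. In B minor its root, the first degree, is B.
Stacking thirds from B gives B-D-F#.
With the 6 figure the chord is in first inversion; from the bass D upward in close position it reads D-F#-B.

D F# B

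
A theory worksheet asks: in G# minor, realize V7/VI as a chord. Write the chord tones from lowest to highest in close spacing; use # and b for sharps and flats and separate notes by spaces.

B D# F# A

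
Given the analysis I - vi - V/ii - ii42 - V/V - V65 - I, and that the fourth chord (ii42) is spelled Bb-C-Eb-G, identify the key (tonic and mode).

The anchor chord is a minor seventh chord on C, labeled ii42.
If C is scale degree 2 and the mode makes that degree carry a minor seventh chord, the tonic is Bb and the mode is major.

Bb major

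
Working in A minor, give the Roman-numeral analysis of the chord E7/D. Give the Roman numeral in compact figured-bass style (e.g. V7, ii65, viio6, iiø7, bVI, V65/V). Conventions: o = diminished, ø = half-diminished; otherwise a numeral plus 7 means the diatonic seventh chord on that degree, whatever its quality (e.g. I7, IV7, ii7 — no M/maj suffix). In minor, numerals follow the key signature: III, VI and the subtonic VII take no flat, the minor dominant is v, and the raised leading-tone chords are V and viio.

V42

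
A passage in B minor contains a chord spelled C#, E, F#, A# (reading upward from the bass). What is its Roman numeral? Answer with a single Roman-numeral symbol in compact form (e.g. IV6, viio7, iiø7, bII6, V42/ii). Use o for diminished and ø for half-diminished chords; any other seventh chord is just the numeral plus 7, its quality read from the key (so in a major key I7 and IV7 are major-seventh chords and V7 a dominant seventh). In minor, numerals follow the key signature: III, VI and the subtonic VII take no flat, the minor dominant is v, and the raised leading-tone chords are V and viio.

V43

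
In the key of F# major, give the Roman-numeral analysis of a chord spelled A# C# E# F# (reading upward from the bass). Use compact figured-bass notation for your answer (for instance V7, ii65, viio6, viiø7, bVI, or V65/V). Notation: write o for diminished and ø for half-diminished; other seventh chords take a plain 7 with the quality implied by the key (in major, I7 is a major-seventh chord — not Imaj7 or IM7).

Stacked in thirds the chord is F#-A#-C#-E#: a major seventh chord on F#.
F# is scale degree 1 in F# major, and a major seventh chord on that degree is written I7.
With A# in the bass the chord is in first inversion, so the figured bass is 65.

I65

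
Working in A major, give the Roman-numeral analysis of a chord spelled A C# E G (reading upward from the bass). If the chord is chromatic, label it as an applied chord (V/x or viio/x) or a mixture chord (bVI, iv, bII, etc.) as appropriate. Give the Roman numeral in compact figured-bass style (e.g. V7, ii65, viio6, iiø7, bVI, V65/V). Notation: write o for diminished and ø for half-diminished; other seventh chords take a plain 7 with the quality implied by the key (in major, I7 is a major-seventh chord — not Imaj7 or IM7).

V7/IV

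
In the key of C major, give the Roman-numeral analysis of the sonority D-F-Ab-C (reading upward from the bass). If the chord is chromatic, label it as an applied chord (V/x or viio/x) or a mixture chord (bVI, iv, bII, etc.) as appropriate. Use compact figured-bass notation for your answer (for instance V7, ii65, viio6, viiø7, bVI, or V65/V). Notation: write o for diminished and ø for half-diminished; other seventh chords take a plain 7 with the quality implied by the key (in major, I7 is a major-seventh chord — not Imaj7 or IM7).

iiø7

The pitches D-F-Ab-C form a half-diminished seventh chord rooted on D.
D is the second degree of C major. This is the half-diminished supertonic seventh, borrowed from the parallel minor.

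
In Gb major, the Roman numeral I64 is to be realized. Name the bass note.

Db

I in Gb major has root Gb; the chord is Gb-Bb-Db.
The figure 64 means second inversion — the fifth is in the bass.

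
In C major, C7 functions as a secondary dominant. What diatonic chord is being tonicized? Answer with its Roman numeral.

The chord is a dominant seventh chord on C.
A dominant resolves down a perfect fifth: C → F. In C major, F is scale degree 4, i.e. IV.

IV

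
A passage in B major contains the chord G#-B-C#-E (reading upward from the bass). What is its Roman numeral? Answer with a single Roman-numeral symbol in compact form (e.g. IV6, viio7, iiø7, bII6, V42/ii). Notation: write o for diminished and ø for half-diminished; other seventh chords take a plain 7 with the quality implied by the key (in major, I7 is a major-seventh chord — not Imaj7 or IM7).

The pitches C#-E-G#-B form a minor seventh chord rooted on C#.
In B major, C# is the supertonic; the diatonic minor seventh chord there is ii7.
With G# in the bass the chord is in second inversion, so the figured bass is 43.

ii43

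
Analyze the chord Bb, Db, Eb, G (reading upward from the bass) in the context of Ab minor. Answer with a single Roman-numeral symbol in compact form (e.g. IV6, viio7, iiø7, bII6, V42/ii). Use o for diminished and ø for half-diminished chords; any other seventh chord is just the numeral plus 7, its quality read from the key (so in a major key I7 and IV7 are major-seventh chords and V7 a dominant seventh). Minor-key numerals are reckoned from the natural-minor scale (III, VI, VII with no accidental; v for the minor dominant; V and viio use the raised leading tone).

V43

Stacked in thirds the chord is Eb-G-Bb-Db: a dominant seventh chord on Eb.
Eb is scale degree 5 in Ab minor, and a dominant seventh chord on that degree is written V7.
With Bb in the bass the chord is in second inversion, so the figured bass is 43.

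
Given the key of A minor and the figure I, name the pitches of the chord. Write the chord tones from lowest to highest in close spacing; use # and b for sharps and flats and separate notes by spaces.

A C# E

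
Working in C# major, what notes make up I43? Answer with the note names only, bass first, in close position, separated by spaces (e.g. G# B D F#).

In C# major, scale degree 1 is C#, and the diatonic chord built there is a major seventh chord.
Stacking thirds from C# gives C#-E#-G#-B#.
With the 43 figure the chord is in second inversion; from the bass G# upward in close position it reads G#-B#-C#-E#.

G# B# C# E#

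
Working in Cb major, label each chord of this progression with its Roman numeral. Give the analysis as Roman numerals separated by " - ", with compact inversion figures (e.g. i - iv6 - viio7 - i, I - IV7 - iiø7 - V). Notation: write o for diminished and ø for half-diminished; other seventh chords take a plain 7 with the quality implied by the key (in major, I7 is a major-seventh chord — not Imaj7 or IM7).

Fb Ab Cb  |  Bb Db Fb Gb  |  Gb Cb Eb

IV - V65 - I64

Fb-Ab-Cb has root Fb, degree 4 in Cb major, so IV.
Bb-Db-Fb-Gb has root Gb, degree 5 in Cb major, so V65.
Gb-Cb-Eb: root Cb is the tonic; major triad there is I64.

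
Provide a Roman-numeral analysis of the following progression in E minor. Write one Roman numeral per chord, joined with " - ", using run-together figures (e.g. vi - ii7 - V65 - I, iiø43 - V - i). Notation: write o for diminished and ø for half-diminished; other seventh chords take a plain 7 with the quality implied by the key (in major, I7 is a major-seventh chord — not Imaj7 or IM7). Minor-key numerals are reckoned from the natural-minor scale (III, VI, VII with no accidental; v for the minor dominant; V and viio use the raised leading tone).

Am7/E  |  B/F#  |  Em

Am7/E: minor seventh chord on A = scale degree 4 → iv43.
B/F# has root B, degree 5 in E minor, so V64.
Em: minor triad on E = scale degree 1 → i.

iv43 - V64 - i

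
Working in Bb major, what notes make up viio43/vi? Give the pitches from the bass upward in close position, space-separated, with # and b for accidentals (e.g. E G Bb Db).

C Eb F# A

viio43/vi is a secondary leading-tone chord. The target vi is G in Bb major; the applied chord is rooted a semitone below, on F#.
Building a fully diminished seventh chord on F# gives F#-A-C-Eb.
With the 43 figure the chord is in second inversion; from the bass C upward in close position it reads C-Eb-F#-A.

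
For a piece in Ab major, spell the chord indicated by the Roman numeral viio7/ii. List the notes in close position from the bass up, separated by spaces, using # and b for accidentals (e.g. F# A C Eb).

A C Eb Gb

The slash marks an applied leading-tone chord: viio of ii. In Ab major, ii is Bb, so the leading tone to it is A, a half step below.
Building a fully diminished seventh chord on A gives A-C-Eb-Gb.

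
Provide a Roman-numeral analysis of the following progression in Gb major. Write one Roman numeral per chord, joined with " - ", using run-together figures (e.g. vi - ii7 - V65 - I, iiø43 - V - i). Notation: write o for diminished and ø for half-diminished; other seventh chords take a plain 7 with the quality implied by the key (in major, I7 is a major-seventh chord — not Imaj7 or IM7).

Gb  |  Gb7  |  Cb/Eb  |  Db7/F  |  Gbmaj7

I - V7/IV - IV6 - V65 - I7

Gb has root Gb, degree 1 in Gb major, so I.
Gb7: chromatic; Gb is V of IV, so V7/IV.
Cb/Eb: root Cb is the subdominant; major triad there is IV6.
Db7/F: dominant seventh chord on Db = scale degree 5 → V65.
Gbmaj7: major seventh chord on Gb = scale degree 1 → I7.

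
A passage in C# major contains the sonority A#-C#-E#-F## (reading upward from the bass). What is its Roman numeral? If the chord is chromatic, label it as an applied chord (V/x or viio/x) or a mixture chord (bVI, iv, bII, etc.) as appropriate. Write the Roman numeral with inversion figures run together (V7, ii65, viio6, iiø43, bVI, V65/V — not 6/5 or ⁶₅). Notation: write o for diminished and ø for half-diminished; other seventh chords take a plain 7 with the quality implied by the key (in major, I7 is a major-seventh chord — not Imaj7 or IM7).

viiø65/V

Stacked in thirds the chord is F##-A#-C#-E#: a half-diminished seventh chord on F##.
F## sits a half step below G# (V in C# major); a diminished chord there is the applied leading-tone chord of V.
With A# in the bass the chord is in first inversion, so the figured bass is 65.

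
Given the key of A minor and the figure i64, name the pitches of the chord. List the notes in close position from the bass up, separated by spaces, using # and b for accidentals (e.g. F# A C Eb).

E A C

In A minor, scale degree 1 is A, and the diatonic chord built there is a minor triad.
Stacking thirds from A gives A-C-E.
With the 64 figure the chord is in second inversion; from the bass E upward in close position it reads E-A-C.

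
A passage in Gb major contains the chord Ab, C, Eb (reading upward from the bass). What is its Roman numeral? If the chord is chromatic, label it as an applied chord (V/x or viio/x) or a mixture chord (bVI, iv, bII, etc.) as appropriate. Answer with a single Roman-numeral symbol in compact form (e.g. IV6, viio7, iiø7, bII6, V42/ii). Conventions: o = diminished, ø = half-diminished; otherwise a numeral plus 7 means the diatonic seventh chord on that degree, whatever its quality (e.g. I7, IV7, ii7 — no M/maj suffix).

V/V

Stacked in thirds the chord is Ab-C-Eb: a major triad on Ab.
Ab is not a diatonic chord root with this quality in Gb major, but it lies a perfect fifth above Db (V), so the chord functions as an applied dominant of V.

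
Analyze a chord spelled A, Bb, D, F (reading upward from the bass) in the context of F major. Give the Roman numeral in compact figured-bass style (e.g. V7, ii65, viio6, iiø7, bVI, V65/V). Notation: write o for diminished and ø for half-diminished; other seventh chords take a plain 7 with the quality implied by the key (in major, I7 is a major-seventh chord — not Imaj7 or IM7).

IV42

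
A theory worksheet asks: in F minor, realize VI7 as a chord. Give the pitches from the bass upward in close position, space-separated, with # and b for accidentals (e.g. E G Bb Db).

Db F Ab C

In F minor, scale degree 6 is Db, and the diatonic chord built there is a major seventh chord.
Stacking thirds from Db gives Db-F-Ab-C.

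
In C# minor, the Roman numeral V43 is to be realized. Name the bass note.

D#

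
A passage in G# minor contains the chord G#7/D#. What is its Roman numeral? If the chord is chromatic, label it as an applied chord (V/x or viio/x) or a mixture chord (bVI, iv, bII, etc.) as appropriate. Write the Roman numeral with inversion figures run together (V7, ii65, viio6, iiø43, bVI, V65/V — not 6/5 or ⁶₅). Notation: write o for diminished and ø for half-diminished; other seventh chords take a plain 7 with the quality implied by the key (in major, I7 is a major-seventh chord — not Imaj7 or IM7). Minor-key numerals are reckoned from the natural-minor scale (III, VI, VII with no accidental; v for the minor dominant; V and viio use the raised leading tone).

Stacked in thirds the chord is G#-B#-D#-F#: a dominant seventh chord on G#.
G# is not a diatonic chord root with this quality in G# minor, but it lies a perfect fifth above C# (iv), so the chord functions as an applied dominant of iv.
With D# in the bass the chord is in second inversion, so the figured bass is 43.

V43/iv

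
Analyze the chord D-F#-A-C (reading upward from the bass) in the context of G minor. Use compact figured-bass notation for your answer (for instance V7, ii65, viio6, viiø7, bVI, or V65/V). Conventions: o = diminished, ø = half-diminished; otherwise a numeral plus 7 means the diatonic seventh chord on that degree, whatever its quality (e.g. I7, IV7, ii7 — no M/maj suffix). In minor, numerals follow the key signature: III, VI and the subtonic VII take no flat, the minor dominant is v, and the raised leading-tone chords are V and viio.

V7

Stacked in thirds the chord is D-F#-A-C: a dominant seventh chord on D.
D is scale degree 5 in G minor, and a dominant seventh chord on that degree is written V7.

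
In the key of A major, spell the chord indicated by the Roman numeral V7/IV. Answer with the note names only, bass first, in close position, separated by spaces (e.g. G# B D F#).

A C# E G

The slash means an applied dominant: we want the dominant of IV. In A major, IV is D major, and its dominant is built on A.
Building a dominant seventh chord on A gives A-C#-E-G.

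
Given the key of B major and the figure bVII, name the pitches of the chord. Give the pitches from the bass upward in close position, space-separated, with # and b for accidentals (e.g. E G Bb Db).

A C# E

bVII is a major triad on the lowered seventh degree (the subtonic), borrowed from the parallel minor. In B major that root is A.
So the chord is A-C#-E, a major triad.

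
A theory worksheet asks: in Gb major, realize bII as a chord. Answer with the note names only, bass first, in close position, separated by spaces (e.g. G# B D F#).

Scale degree 2 in Gb major is Ab; lowering it a half step gives Abb. bII is the Neapolitan chord — a major triad on the lowered second degree.
So the chord is Abb-Cb-Ebb, a major triad.

Abb Cb Ebb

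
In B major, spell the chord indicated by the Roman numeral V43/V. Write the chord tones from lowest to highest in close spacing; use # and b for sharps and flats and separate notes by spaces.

G# B C# E#

The slash means an applied dominant: we want the dominant of V. In B major, V is F# major, and its dominant is built on C#.
Building a dominant seventh chord on C# gives C#-E#-G#-B.
The figured bass 43 indicates second inversion, placing the fifth (G#) in the bass: G#-B-C#-E#.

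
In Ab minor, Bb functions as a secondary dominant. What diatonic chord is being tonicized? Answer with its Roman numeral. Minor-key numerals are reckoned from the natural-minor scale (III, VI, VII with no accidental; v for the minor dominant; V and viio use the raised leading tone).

V

The chord is a major triad on Bb.
A dominant resolves down a perfect fifth: Bb → Eb. In Ab minor, Eb is scale degree 5, i.e. V.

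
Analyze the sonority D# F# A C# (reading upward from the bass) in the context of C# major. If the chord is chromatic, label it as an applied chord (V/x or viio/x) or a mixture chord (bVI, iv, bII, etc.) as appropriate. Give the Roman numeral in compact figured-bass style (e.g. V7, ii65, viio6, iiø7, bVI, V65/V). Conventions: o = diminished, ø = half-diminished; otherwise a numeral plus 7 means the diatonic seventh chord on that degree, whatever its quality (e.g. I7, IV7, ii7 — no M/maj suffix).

iiø7

Stacked in thirds the chord is D#-F#-A-C#: a half-diminished seventh chord on D#.
D# is the second degree of C# major. This is the half-diminished supertonic seventh, borrowed from the parallel minor.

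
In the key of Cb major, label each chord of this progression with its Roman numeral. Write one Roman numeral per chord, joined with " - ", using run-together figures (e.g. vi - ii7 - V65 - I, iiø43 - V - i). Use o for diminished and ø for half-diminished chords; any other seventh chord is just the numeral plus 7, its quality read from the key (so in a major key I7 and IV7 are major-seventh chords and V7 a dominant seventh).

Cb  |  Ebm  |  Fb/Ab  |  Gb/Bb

I - iii - IV6 - V6

Cb: root Cb is the tonic; major triad there is I.
Ebm has root Eb, degree 3 in Cb major, so iii.
Fb/Ab has root Fb, degree 4 in Cb major, so IV6.
Gb/Bb has root Gb, degree 5 in Cb major, so V6.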